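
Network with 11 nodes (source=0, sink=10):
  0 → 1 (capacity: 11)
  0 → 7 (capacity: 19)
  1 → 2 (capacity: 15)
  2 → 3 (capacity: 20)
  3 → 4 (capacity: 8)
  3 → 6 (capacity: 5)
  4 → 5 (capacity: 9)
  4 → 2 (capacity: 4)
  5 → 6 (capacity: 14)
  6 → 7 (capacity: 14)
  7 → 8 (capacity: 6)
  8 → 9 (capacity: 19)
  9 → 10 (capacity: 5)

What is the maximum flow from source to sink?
Maximum flow = 5

Max flow: 5

Flow assignment:
  0 → 1: 5/11
  1 → 2: 5/15
  2 → 3: 6/20
  3 → 4: 6/8
  4 → 5: 5/9
  4 → 2: 1/4
  5 → 6: 5/14
  6 → 7: 5/14
  7 → 8: 5/6
  8 → 9: 5/19
  9 → 10: 5/5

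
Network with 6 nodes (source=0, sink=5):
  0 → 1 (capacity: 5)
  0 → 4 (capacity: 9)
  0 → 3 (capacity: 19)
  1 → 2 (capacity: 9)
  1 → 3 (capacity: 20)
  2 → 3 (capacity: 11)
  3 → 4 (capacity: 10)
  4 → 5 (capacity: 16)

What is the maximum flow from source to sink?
Maximum flow = 16

Max flow: 16

Flow assignment:
  0 → 4: 6/9
  0 → 3: 10/19
  3 → 4: 10/10
  4 → 5: 16/16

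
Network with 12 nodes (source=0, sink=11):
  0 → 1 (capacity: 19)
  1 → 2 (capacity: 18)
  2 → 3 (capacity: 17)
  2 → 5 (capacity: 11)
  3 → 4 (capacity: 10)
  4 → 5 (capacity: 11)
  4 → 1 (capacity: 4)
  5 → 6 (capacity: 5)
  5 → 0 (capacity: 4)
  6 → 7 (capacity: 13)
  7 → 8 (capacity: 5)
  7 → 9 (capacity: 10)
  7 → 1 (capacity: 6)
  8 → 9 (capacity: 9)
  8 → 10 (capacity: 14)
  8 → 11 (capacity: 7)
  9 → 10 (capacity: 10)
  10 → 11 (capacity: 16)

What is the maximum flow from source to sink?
Maximum flow = 5

Max flow: 5

Flow assignment:
  0 → 1: 9/19
  1 → 2: 9/18
  2 → 3: 7/17
  2 → 5: 2/11
  3 → 4: 7/10
  4 → 5: 7/11
  5 → 6: 5/5
  5 → 0: 4/4
  6 → 7: 5/13
  7 → 8: 5/5
  8 → 11: 5/7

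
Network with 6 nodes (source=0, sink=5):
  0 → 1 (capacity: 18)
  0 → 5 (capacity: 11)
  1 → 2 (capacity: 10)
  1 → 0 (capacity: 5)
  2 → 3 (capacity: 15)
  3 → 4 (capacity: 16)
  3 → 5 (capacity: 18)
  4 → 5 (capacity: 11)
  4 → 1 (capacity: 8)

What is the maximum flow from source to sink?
Maximum flow = 21

Max flow: 21

Flow assignment:
  0 → 1: 10/18
  0 → 5: 11/11
  1 → 2: 10/10
  2 → 3: 10/15
  3 → 5: 10/18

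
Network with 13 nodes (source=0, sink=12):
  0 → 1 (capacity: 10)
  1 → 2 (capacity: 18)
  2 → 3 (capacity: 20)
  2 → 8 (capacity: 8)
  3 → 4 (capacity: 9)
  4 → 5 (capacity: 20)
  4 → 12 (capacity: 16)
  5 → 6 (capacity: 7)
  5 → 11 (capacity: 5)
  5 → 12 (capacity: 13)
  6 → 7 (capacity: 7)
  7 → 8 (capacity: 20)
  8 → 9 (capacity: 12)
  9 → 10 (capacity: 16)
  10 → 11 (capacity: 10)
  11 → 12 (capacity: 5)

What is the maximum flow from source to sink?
Maximum flow = 10

Max flow: 10

Flow assignment:
  0 → 1: 10/10
  1 → 2: 10/18
  2 → 3: 9/20
  2 → 8: 1/8
  3 → 4: 9/9
  4 → 12: 9/16
  8 → 9: 1/12
  9 → 10: 1/16
  10 → 11: 1/10
  11 → 12: 1/5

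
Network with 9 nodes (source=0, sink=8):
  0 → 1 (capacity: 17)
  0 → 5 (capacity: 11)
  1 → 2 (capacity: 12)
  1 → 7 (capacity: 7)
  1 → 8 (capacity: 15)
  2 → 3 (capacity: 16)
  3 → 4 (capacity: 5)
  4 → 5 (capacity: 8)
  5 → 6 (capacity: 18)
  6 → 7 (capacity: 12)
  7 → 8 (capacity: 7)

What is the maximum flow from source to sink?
Maximum flow = 22

Max flow: 22

Flow assignment:
  0 → 1: 15/17
  0 → 5: 7/11
  1 → 8: 15/15
  5 → 6: 7/18
  6 → 7: 7/12
  7 → 8: 7/7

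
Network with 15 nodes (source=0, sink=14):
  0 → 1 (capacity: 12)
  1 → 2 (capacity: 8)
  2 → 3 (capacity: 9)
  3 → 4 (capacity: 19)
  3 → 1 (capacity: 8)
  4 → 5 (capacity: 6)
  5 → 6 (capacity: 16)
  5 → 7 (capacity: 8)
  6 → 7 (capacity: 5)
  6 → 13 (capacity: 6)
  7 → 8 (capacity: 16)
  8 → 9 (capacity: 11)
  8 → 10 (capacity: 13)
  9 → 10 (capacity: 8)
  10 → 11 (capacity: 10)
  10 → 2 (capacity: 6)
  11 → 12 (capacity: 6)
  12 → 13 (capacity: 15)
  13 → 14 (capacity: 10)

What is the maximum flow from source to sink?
Maximum flow = 6

Max flow: 6

Flow assignment:
  0 → 1: 6/12
  1 → 2: 6/8
  2 → 3: 6/9
  3 → 4: 6/19
  4 → 5: 6/6
  5 → 6: 6/16
  6 → 13: 6/6
  13 → 14: 6/10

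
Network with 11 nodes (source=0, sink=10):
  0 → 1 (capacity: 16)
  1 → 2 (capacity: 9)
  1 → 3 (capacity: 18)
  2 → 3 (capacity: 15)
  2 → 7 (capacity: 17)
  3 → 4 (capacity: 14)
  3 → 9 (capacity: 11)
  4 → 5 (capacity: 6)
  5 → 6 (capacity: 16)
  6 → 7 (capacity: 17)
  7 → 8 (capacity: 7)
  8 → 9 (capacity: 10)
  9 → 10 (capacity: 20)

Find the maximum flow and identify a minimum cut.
Max flow = 16, Min cut edges: (0,1)

Maximum flow: 16
Minimum cut: (0,1)
Partition: S = [0], T = [1, 2, 3, 4, 5, 6, 7, 8, 9, 10]

Max-flow min-cut theorem verified: both equal 16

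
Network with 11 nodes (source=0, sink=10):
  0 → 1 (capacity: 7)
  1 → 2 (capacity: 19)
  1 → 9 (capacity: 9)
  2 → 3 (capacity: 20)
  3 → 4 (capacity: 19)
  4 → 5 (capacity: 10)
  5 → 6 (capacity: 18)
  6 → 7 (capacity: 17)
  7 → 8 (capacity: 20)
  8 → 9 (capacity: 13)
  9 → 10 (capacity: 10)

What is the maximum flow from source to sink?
Maximum flow = 7

Max flow: 7

Flow assignment:
  0 → 1: 7/7
  1 → 9: 7/9
  9 → 10: 7/10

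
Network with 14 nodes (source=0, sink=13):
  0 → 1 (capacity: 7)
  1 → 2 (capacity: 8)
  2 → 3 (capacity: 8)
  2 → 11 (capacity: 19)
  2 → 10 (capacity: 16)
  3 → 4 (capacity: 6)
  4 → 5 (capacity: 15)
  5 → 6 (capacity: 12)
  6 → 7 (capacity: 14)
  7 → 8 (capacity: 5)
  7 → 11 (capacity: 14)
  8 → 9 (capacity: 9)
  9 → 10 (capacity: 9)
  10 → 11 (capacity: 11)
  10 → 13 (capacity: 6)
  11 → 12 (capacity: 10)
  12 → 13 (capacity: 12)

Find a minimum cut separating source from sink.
Min cut value = 7, edges: (0,1)

Min cut value: 7
Partition: S = [0], T = [1, 2, 3, 4, 5, 6, 7, 8, 9, 10, 11, 12, 13]
Cut edges: (0,1)

By max-flow min-cut theorem, max flow = min cut = 7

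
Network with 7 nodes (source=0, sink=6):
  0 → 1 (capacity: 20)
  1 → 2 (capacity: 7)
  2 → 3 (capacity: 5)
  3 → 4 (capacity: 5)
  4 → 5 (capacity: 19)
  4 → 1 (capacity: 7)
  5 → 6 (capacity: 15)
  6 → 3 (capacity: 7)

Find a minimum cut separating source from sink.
Min cut value = 5, edges: (3,4)

Min cut value: 5
Partition: S = [0, 1, 2, 3], T = [4, 5, 6]
Cut edges: (3,4)

By max-flow min-cut theorem, max flow = min cut = 5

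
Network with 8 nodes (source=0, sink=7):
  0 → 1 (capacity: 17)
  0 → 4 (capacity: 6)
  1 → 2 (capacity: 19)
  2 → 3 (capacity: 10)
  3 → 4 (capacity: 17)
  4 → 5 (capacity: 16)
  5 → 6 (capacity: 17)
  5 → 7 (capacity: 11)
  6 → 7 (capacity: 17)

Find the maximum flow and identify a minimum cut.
Max flow = 16, Min cut edges: (4,5)

Maximum flow: 16
Minimum cut: (4,5)
Partition: S = [0, 1, 2, 3, 4], T = [5, 6, 7]

Max-flow min-cut theorem verified: both equal 16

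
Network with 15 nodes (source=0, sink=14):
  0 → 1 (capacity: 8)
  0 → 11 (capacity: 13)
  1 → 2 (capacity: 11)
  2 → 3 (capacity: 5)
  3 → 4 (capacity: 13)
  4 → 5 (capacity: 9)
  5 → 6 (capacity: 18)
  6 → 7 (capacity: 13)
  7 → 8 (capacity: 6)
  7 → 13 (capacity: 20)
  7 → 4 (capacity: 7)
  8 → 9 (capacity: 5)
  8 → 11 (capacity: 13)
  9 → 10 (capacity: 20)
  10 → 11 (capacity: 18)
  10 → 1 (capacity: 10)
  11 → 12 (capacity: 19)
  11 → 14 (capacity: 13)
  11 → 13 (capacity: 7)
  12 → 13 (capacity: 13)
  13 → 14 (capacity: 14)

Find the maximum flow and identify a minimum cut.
Max flow = 18, Min cut edges: (0,11), (2,3)

Maximum flow: 18
Minimum cut: (0,11), (2,3)
Partition: S = [0, 1, 2], T = [3, 4, 5, 6, 7, 8, 9, 10, 11, 12, 13, 14]

Max-flow min-cut theorem verified: both equal 18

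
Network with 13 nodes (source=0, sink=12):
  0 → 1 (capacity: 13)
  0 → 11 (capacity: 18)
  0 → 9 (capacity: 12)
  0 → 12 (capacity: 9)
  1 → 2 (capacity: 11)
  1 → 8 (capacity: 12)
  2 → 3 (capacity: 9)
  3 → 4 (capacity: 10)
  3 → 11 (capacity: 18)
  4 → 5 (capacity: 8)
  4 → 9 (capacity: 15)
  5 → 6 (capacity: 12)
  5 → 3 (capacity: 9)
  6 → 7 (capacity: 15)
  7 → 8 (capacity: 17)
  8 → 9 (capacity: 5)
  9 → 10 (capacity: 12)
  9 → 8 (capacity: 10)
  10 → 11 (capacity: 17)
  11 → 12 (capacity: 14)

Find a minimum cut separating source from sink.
Min cut value = 23, edges: (0,12), (11,12)

Min cut value: 23
Partition: S = [0, 1, 2, 3, 4, 5, 6, 7, 8, 9, 10, 11], T = [12]
Cut edges: (0,12), (11,12)

By max-flow min-cut theorem, max flow = min cut = 23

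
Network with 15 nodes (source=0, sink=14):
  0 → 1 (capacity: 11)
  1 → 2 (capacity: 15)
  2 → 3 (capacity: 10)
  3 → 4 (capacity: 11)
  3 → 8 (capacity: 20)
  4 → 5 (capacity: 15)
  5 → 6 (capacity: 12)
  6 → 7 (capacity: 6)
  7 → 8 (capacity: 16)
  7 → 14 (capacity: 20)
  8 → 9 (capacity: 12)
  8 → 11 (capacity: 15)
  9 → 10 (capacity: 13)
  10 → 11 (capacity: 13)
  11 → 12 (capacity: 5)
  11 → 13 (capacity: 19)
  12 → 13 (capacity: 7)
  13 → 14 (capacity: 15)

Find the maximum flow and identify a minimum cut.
Max flow = 10, Min cut edges: (2,3)

Maximum flow: 10
Minimum cut: (2,3)
Partition: S = [0, 1, 2], T = [3, 4, 5, 6, 7, 8, 9, 10, 11, 12, 13, 14]

Max-flow min-cut theorem verified: both equal 10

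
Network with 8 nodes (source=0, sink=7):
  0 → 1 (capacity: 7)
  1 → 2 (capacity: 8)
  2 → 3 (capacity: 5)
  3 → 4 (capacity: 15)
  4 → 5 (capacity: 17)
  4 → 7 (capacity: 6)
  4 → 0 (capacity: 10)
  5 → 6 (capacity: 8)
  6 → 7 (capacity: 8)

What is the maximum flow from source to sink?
Maximum flow = 5

Max flow: 5

Flow assignment:
  0 → 1: 5/7
  1 → 2: 5/8
  2 → 3: 5/5
  3 → 4: 5/15
  4 → 7: 5/6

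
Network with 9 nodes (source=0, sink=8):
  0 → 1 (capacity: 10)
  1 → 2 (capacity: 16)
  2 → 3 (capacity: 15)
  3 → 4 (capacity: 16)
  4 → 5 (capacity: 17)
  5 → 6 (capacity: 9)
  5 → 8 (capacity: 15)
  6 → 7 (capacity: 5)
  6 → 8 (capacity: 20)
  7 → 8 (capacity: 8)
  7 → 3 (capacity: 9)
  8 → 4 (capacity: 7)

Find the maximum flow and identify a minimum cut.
Max flow = 10, Min cut edges: (0,1)

Maximum flow: 10
Minimum cut: (0,1)
Partition: S = [0], T = [1, 2, 3, 4, 5, 6, 7, 8]

Max-flow min-cut theorem verified: both equal 10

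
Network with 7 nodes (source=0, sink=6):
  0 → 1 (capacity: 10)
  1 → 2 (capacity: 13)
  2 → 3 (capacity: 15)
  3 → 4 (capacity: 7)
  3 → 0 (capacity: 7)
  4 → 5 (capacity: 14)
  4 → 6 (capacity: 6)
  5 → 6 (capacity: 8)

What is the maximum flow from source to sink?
Maximum flow = 7

Max flow: 7

Flow assignment:
  0 → 1: 10/10
  1 → 2: 10/13
  2 → 3: 10/15
  3 → 4: 7/7
  3 → 0: 3/7
  4 → 5: 1/14
  4 → 6: 6/6
  5 → 6: 1/8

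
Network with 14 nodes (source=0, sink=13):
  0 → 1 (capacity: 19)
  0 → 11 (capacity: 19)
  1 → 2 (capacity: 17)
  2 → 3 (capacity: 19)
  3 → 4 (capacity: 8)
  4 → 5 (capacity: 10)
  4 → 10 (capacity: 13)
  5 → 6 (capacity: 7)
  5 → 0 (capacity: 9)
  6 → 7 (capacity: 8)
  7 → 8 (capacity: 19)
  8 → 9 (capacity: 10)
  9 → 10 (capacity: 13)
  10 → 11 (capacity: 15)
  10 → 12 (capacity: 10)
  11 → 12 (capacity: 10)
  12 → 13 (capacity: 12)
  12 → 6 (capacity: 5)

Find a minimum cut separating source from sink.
Min cut value = 12, edges: (12,13)

Min cut value: 12
Partition: S = [0, 1, 2, 3, 4, 5, 6, 7, 8, 9, 10, 11, 12], T = [13]
Cut edges: (12,13)

By max-flow min-cut theorem, max flow = min cut = 12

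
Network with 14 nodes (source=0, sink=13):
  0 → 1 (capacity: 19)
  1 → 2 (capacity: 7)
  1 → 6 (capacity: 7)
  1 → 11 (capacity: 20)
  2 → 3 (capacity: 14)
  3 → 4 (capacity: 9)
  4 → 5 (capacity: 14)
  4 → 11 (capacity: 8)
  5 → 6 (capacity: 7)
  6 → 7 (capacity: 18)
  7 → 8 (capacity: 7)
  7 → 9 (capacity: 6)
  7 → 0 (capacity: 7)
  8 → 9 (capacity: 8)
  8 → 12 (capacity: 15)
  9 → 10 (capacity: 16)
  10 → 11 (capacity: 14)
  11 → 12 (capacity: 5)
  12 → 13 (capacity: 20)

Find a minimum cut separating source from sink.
Min cut value = 12, edges: (7,8), (11,12)

Min cut value: 12
Partition: S = [0, 1, 2, 3, 4, 5, 6, 7, 9, 10, 11], T = [8, 12, 13]
Cut edges: (7,8), (11,12)

By max-flow min-cut theorem, max flow = min cut = 12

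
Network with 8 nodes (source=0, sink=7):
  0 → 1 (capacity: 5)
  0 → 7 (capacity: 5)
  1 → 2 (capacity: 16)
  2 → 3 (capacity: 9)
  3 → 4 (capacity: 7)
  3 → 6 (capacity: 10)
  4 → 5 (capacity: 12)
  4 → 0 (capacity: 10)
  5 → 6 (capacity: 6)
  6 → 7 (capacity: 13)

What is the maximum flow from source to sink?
Maximum flow = 10

Max flow: 10

Flow assignment:
  0 → 1: 5/5
  0 → 7: 5/5
  1 → 2: 5/16
  2 → 3: 5/9
  3 → 6: 5/10
  6 → 7: 5/13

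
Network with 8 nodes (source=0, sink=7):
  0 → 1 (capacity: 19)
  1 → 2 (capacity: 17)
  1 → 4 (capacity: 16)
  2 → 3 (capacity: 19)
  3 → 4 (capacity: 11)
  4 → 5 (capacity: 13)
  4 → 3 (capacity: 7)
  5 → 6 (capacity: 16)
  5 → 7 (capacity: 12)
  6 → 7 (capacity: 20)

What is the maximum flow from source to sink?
Maximum flow = 13

Max flow: 13

Flow assignment:
  0 → 1: 13/19
  1 → 2: 3/17
  1 → 4: 10/16
  2 → 3: 3/19
  3 → 4: 3/11
  4 → 5: 13/13
  5 → 6: 1/16
  5 → 7: 12/12
  6 → 7: 1/20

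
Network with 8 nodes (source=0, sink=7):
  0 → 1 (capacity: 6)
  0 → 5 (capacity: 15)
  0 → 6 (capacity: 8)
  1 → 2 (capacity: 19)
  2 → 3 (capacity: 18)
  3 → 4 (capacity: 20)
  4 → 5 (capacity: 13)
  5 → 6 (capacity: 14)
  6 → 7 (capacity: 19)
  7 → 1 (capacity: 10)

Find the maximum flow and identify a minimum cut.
Max flow = 19, Min cut edges: (6,7)

Maximum flow: 19
Minimum cut: (6,7)
Partition: S = [0, 1, 2, 3, 4, 5, 6], T = [7]

Max-flow min-cut theorem verified: both equal 19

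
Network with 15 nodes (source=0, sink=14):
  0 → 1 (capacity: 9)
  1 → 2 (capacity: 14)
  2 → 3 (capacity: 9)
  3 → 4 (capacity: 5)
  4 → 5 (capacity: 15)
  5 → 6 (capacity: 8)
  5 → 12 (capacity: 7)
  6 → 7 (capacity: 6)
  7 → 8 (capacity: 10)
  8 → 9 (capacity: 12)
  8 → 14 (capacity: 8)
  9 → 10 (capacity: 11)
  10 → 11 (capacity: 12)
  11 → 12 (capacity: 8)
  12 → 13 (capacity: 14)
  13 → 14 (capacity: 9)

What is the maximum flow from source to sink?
Maximum flow = 5

Max flow: 5

Flow assignment:
  0 → 1: 5/9
  1 → 2: 5/14
  2 → 3: 5/9
  3 → 4: 5/5
  4 → 5: 5/15
  5 → 12: 5/7
  12 → 13: 5/14
  13 → 14: 5/9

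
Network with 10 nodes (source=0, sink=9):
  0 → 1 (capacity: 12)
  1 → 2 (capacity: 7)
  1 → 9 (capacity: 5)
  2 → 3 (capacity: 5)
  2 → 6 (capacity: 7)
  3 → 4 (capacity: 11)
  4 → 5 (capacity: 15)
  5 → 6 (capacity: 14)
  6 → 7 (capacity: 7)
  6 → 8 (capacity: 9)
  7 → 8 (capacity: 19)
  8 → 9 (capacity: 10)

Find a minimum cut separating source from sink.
Min cut value = 12, edges: (1,2), (1,9)

Min cut value: 12
Partition: S = [0, 1], T = [2, 3, 4, 5, 6, 7, 8, 9]
Cut edges: (1,2), (1,9)

By max-flow min-cut theorem, max flow = min cut = 12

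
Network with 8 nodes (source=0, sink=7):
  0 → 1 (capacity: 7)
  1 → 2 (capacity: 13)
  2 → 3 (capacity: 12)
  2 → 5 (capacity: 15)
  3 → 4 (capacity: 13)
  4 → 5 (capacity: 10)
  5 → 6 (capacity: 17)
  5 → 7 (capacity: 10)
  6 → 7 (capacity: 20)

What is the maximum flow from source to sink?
Maximum flow = 7

Max flow: 7

Flow assignment:
  0 → 1: 7/7
  1 → 2: 7/13
  2 → 5: 7/15
  5 → 7: 7/10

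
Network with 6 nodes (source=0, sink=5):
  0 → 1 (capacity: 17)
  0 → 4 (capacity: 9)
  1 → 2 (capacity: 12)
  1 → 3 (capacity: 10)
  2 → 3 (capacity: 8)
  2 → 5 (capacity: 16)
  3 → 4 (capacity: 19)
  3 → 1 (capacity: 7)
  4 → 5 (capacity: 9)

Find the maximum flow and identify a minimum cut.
Max flow = 21, Min cut edges: (1,2), (4,5)

Maximum flow: 21
Minimum cut: (1,2), (4,5)
Partition: S = [0, 1, 3, 4], T = [2, 5]

Max-flow min-cut theorem verified: both equal 21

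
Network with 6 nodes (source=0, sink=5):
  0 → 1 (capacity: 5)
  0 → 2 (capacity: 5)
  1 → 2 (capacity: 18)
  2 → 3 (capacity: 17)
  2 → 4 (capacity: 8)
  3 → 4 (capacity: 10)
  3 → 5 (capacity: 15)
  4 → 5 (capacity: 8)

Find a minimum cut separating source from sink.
Min cut value = 10, edges: (0,1), (0,2)

Min cut value: 10
Partition: S = [0], T = [1, 2, 3, 4, 5]
Cut edges: (0,1), (0,2)

By max-flow min-cut theorem, max flow = min cut = 10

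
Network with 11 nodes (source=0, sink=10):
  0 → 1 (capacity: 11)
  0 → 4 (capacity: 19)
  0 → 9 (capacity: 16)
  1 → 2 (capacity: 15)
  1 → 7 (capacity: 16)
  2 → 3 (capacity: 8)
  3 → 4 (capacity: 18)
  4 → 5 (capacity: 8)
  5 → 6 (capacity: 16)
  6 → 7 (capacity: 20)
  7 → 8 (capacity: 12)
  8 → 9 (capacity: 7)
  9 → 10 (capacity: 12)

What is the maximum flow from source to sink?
Maximum flow = 12

Max flow: 12

Flow assignment:
  0 → 4: 7/19
  0 → 9: 5/16
  4 → 5: 7/8
  5 → 6: 7/16
  6 → 7: 7/20
  7 → 8: 7/12
  8 → 9: 7/7
  9 → 10: 12/12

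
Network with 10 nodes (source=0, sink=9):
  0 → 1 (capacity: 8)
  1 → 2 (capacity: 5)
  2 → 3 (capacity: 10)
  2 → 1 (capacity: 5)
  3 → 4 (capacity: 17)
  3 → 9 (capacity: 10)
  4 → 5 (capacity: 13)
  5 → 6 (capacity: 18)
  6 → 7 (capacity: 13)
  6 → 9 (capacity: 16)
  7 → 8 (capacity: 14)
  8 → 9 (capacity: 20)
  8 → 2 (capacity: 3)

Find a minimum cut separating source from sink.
Min cut value = 5, edges: (1,2)

Min cut value: 5
Partition: S = [0, 1], T = [2, 3, 4, 5, 6, 7, 8, 9]
Cut edges: (1,2)

By max-flow min-cut theorem, max flow = min cut = 5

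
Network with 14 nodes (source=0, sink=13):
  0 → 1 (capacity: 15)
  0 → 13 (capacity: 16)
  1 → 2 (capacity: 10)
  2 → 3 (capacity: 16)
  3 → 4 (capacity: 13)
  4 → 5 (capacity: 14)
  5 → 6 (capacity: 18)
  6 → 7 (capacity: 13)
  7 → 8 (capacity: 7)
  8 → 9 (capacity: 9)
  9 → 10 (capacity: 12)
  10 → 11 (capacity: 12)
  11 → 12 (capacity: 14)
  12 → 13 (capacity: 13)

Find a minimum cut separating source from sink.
Min cut value = 23, edges: (0,13), (7,8)

Min cut value: 23
Partition: S = [0, 1, 2, 3, 4, 5, 6, 7], T = [8, 9, 10, 11, 12, 13]
Cut edges: (0,13), (7,8)

By max-flow min-cut theorem, max flow = min cut = 23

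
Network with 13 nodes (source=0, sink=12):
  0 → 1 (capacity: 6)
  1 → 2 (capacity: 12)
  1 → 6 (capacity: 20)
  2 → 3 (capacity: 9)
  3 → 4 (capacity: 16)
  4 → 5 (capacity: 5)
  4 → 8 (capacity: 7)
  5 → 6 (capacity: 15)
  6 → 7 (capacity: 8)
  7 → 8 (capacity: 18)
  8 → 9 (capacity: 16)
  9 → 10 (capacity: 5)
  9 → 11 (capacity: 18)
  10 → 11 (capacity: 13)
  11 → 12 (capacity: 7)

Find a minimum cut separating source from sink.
Min cut value = 6, edges: (0,1)

Min cut value: 6
Partition: S = [0], T = [1, 2, 3, 4, 5, 6, 7, 8, 9, 10, 11, 12]
Cut edges: (0,1)

By max-flow min-cut theorem, max flow = min cut = 6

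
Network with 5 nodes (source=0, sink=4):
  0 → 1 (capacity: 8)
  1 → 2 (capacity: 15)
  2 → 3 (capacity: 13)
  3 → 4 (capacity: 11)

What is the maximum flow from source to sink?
Maximum flow = 8

Max flow: 8

Flow assignment:
  0 → 1: 8/8
  1 → 2: 8/15
  2 → 3: 8/13
  3 → 4: 8/11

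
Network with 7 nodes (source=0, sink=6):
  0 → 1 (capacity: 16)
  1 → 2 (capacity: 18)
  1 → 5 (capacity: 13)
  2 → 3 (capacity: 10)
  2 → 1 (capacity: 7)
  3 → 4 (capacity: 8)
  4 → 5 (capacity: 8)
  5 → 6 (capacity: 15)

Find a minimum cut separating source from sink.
Min cut value = 15, edges: (5,6)

Min cut value: 15
Partition: S = [0, 1, 2, 3, 4, 5], T = [6]
Cut edges: (5,6)

By max-flow min-cut theorem, max flow = min cut = 15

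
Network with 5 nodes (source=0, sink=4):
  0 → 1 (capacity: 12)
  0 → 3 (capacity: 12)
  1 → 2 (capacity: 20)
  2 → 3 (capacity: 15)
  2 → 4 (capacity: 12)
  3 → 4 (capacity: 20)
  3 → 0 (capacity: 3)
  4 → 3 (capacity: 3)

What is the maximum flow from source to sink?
Maximum flow = 24

Max flow: 24

Flow assignment:
  0 → 1: 12/12
  0 → 3: 12/12
  1 → 2: 12/20
  2 → 4: 12/12
  3 → 4: 12/20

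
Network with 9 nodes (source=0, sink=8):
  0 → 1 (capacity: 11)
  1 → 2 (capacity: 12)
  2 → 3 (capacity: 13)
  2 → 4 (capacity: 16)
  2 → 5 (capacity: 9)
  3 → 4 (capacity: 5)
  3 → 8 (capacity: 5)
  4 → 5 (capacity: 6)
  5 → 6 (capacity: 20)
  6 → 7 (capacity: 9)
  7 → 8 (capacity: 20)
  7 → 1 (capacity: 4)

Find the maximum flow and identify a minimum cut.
Max flow = 11, Min cut edges: (0,1)

Maximum flow: 11
Minimum cut: (0,1)
Partition: S = [0], T = [1, 2, 3, 4, 5, 6, 7, 8]

Max-flow min-cut theorem verified: both equal 11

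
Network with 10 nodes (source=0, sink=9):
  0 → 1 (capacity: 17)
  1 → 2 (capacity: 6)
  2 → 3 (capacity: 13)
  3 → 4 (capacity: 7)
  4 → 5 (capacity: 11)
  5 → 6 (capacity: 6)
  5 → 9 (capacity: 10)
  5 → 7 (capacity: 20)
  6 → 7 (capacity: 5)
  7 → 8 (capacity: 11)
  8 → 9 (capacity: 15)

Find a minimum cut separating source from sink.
Min cut value = 6, edges: (1,2)

Min cut value: 6
Partition: S = [0, 1], T = [2, 3, 4, 5, 6, 7, 8, 9]
Cut edges: (1,2)

By max-flow min-cut theorem, max flow = min cut = 6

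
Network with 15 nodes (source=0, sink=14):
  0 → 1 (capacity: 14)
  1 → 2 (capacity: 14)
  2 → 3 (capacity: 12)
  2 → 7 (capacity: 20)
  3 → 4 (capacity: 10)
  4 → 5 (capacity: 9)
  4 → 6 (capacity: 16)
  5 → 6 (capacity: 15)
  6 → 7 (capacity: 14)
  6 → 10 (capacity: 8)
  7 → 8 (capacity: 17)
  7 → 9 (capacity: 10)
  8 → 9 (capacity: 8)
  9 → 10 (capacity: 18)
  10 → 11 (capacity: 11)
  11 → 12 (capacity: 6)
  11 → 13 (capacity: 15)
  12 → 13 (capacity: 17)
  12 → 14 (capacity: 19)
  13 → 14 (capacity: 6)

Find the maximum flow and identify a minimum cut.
Max flow = 11, Min cut edges: (10,11)

Maximum flow: 11
Minimum cut: (10,11)
Partition: S = [0, 1, 2, 3, 4, 5, 6, 7, 8, 9, 10], T = [11, 12, 13, 14]

Max-flow min-cut theorem verified: both equal 11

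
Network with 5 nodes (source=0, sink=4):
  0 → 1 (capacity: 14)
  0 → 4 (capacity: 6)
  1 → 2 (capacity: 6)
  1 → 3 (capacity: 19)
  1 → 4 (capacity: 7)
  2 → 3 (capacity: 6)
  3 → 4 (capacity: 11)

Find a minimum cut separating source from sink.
Min cut value = 20, edges: (0,1), (0,4)

Min cut value: 20
Partition: S = [0], T = [1, 2, 3, 4]
Cut edges: (0,1), (0,4)

By max-flow min-cut theorem, max flow = min cut = 20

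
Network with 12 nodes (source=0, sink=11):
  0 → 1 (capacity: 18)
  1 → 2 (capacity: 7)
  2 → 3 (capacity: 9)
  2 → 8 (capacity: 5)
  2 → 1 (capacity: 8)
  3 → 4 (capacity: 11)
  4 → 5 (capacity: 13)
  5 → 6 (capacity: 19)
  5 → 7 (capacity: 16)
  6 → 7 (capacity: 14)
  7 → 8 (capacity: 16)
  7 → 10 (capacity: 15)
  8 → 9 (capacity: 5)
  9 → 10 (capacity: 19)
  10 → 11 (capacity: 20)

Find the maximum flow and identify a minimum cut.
Max flow = 7, Min cut edges: (1,2)

Maximum flow: 7
Minimum cut: (1,2)
Partition: S = [0, 1], T = [2, 3, 4, 5, 6, 7, 8, 9, 10, 11]

Max-flow min-cut theorem verified: both equal 7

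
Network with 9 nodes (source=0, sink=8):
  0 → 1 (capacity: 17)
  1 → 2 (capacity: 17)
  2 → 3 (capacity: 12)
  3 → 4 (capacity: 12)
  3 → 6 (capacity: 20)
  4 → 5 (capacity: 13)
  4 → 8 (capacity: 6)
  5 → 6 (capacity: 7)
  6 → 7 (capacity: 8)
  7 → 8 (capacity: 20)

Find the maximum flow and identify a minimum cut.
Max flow = 12, Min cut edges: (2,3)

Maximum flow: 12
Minimum cut: (2,3)
Partition: S = [0, 1, 2], T = [3, 4, 5, 6, 7, 8]

Max-flow min-cut theorem verified: both equal 12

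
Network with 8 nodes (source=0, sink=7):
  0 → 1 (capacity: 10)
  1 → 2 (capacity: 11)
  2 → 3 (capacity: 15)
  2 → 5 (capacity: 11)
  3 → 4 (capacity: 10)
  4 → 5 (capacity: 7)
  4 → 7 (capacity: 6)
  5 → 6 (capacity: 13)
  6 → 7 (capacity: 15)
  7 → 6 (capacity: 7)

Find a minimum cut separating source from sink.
Min cut value = 10, edges: (0,1)

Min cut value: 10
Partition: S = [0], T = [1, 2, 3, 4, 5, 6, 7]
Cut edges: (0,1)

By max-flow min-cut theorem, max flow = min cut = 10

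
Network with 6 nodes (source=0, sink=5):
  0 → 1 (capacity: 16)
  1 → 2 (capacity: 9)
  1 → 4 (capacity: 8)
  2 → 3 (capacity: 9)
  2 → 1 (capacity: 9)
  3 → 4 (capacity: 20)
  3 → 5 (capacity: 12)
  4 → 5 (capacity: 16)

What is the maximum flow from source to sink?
Maximum flow = 16

Max flow: 16

Flow assignment:
  0 → 1: 16/16
  1 → 2: 8/9
  1 → 4: 8/8
  2 → 3: 8/9
  3 → 5: 8/12
  4 → 5: 8/16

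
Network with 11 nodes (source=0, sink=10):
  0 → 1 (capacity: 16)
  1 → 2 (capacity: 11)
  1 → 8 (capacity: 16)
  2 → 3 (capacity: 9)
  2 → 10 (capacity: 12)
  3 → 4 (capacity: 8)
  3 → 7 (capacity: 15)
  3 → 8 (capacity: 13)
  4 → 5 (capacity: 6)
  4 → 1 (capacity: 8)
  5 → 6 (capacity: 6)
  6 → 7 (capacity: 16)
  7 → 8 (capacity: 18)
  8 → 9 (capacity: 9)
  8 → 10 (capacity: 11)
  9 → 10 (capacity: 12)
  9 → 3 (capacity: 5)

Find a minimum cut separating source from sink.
Min cut value = 16, edges: (0,1)

Min cut value: 16
Partition: S = [0], T = [1, 2, 3, 4, 5, 6, 7, 8, 9, 10]
Cut edges: (0,1)

By max-flow min-cut theorem, max flow = min cut = 16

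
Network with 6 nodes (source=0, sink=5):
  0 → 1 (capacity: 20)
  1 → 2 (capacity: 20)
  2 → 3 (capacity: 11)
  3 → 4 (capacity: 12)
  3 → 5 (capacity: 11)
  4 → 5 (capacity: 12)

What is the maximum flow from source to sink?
Maximum flow = 11

Max flow: 11

Flow assignment:
  0 → 1: 11/20
  1 → 2: 11/20
  2 → 3: 11/11
  3 → 5: 11/11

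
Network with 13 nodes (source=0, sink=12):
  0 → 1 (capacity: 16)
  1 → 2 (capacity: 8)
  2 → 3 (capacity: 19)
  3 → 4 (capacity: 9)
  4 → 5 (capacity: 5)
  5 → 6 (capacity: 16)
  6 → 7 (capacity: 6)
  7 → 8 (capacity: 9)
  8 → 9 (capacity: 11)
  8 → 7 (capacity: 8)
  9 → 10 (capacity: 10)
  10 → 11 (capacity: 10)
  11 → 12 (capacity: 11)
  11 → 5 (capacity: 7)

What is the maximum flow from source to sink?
Maximum flow = 5

Max flow: 5

Flow assignment:
  0 → 1: 5/16
  1 → 2: 5/8
  2 → 3: 5/19
  3 → 4: 5/9
  4 → 5: 5/5
  5 → 6: 5/16
  6 → 7: 5/6
  7 → 8: 5/9
  8 → 9: 5/11
  9 → 10: 5/10
  10 → 11: 5/10
  11 → 12: 5/11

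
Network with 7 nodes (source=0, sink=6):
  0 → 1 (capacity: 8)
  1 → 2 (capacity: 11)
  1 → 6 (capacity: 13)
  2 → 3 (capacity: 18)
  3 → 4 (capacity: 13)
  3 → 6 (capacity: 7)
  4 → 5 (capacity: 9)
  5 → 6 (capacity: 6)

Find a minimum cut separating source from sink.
Min cut value = 8, edges: (0,1)

Min cut value: 8
Partition: S = [0], T = [1, 2, 3, 4, 5, 6]
Cut edges: (0,1)

By max-flow min-cut theorem, max flow = min cut = 8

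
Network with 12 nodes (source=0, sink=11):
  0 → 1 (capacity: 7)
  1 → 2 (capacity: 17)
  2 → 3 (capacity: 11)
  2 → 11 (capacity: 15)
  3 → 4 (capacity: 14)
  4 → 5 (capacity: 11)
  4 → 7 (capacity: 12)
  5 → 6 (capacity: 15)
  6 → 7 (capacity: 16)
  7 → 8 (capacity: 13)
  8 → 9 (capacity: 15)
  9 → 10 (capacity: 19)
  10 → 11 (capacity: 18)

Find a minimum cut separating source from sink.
Min cut value = 7, edges: (0,1)

Min cut value: 7
Partition: S = [0], T = [1, 2, 3, 4, 5, 6, 7, 8, 9, 10, 11]
Cut edges: (0,1)

By max-flow min-cut theorem, max flow = min cut = 7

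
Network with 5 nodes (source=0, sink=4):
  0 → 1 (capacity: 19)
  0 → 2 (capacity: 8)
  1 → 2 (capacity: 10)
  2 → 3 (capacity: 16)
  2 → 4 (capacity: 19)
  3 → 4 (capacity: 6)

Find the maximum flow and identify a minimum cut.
Max flow = 18, Min cut edges: (0,2), (1,2)

Maximum flow: 18
Minimum cut: (0,2), (1,2)
Partition: S = [0, 1], T = [2, 3, 4]

Max-flow min-cut theorem verified: both equal 18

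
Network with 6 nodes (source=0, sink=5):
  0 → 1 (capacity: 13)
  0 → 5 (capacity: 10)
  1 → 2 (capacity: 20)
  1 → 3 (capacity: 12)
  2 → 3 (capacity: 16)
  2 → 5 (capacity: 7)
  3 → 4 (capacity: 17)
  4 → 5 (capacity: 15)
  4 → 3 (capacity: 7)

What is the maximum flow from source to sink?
Maximum flow = 23

Max flow: 23

Flow assignment:
  0 → 1: 13/13
  0 → 5: 10/10
  1 → 2: 7/20
  1 → 3: 6/12
  2 → 5: 7/7
  3 → 4: 6/17
  4 → 5: 6/15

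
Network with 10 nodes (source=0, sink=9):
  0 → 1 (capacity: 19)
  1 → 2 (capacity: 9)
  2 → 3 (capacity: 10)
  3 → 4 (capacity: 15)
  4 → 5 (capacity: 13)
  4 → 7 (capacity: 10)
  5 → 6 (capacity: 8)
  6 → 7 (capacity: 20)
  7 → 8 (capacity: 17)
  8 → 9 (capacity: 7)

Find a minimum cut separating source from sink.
Min cut value = 7, edges: (8,9)

Min cut value: 7
Partition: S = [0, 1, 2, 3, 4, 5, 6, 7, 8], T = [9]
Cut edges: (8,9)

By max-flow min-cut theorem, max flow = min cut = 7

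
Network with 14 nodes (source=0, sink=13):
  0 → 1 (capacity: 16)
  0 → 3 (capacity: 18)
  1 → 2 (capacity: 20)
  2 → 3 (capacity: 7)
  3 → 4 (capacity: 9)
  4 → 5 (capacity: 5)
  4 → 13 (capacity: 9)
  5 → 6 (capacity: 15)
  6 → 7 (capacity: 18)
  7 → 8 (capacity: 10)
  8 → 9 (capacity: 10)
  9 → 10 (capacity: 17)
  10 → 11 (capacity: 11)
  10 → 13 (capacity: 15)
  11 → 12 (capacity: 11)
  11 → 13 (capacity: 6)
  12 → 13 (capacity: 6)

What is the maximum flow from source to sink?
Maximum flow = 9

Max flow: 9

Flow assignment:
  0 → 3: 9/18
  3 → 4: 9/9
  4 → 13: 9/9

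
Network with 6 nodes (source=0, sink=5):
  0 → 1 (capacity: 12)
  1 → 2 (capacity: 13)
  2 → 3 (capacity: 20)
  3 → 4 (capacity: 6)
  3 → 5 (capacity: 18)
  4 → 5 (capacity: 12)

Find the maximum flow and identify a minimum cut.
Max flow = 12, Min cut edges: (0,1)

Maximum flow: 12
Minimum cut: (0,1)
Partition: S = [0], T = [1, 2, 3, 4, 5]

Max-flow min-cut theorem verified: both equal 12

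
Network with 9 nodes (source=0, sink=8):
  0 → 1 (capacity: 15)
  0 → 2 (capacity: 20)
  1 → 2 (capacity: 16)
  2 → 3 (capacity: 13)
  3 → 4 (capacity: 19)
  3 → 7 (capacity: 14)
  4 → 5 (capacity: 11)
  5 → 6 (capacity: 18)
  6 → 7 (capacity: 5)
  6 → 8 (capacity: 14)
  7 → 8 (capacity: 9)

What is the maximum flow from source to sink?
Maximum flow = 13

Max flow: 13

Flow assignment:
  0 → 2: 13/20
  2 → 3: 13/13
  3 → 4: 4/19
  3 → 7: 9/14
  4 → 5: 4/11
  5 → 6: 4/18
  6 → 8: 4/14
  7 → 8: 9/9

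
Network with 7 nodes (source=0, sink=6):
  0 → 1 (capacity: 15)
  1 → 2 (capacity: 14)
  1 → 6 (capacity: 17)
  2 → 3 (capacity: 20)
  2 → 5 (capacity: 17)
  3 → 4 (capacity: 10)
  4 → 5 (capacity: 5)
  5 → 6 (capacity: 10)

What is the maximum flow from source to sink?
Maximum flow = 15

Max flow: 15

Flow assignment:
  0 → 1: 15/15
  1 → 6: 15/17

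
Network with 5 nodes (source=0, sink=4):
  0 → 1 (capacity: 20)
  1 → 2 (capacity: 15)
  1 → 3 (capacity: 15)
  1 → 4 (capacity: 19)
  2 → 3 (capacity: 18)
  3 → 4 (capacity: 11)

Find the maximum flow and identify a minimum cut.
Max flow = 20, Min cut edges: (0,1)

Maximum flow: 20
Minimum cut: (0,1)
Partition: S = [0], T = [1, 2, 3, 4]

Max-flow min-cut theorem verified: both equal 20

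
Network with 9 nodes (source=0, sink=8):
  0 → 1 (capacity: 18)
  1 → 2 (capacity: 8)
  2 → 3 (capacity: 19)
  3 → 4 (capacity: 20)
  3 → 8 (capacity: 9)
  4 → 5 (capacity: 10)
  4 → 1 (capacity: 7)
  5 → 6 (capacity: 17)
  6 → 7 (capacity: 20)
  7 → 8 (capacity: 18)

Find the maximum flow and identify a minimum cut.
Max flow = 8, Min cut edges: (1,2)

Maximum flow: 8
Minimum cut: (1,2)
Partition: S = [0, 1], T = [2, 3, 4, 5, 6, 7, 8]

Max-flow min-cut theorem verified: both equal 8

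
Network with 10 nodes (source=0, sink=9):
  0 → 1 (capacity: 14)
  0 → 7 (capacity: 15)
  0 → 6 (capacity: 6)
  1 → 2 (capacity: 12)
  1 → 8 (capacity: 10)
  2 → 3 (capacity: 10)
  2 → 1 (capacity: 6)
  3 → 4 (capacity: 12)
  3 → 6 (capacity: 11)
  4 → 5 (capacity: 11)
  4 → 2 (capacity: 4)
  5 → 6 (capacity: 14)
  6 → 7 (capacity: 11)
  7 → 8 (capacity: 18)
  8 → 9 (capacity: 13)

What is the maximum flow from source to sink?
Maximum flow = 13

Max flow: 13

Flow assignment:
  0 → 1: 4/14
  0 → 7: 9/15
  1 → 2: 4/12
  2 → 3: 4/10
  3 → 6: 4/11
  6 → 7: 4/11
  7 → 8: 13/18
  8 → 9: 13/13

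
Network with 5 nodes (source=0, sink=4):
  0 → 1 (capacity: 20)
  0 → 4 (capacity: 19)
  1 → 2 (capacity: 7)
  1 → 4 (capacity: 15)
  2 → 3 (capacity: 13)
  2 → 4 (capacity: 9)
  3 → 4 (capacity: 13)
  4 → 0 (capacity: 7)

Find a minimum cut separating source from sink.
Min cut value = 39, edges: (0,1), (0,4)

Min cut value: 39
Partition: S = [0], T = [1, 2, 3, 4]
Cut edges: (0,1), (0,4)

By max-flow min-cut theorem, max flow = min cut = 39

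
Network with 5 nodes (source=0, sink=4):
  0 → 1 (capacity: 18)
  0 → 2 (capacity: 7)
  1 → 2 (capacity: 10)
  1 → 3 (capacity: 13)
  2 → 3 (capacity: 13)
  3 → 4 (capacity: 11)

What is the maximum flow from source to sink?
Maximum flow = 11

Max flow: 11

Flow assignment:
  0 → 1: 11/18
  1 → 3: 11/13
  3 → 4: 11/11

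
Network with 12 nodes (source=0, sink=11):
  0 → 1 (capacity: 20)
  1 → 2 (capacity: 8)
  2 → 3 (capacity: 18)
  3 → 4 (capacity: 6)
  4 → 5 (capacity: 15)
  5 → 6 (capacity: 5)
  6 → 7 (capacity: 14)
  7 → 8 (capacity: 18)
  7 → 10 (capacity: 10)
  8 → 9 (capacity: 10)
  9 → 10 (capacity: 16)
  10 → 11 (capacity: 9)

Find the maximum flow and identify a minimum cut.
Max flow = 5, Min cut edges: (5,6)

Maximum flow: 5
Minimum cut: (5,6)
Partition: S = [0, 1, 2, 3, 4, 5], T = [6, 7, 8, 9, 10, 11]

Max-flow min-cut theorem verified: both equal 5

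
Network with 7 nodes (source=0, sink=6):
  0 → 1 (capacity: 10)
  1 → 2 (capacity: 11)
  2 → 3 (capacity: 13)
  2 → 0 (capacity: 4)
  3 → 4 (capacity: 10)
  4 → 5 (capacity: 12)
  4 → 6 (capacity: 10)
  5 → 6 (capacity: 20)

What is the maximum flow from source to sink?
Maximum flow = 10

Max flow: 10

Flow assignment:
  0 → 1: 10/10
  1 → 2: 10/11
  2 → 3: 10/13
  3 → 4: 10/10
  4 → 6: 10/10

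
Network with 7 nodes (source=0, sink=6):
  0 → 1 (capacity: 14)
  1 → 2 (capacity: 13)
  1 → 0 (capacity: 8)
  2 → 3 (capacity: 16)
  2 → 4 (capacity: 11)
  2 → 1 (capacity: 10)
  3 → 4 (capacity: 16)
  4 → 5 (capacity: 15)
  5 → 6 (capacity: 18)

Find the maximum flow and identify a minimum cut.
Max flow = 13, Min cut edges: (1,2)

Maximum flow: 13
Minimum cut: (1,2)
Partition: S = [0, 1], T = [2, 3, 4, 5, 6]

Max-flow min-cut theorem verified: both equal 13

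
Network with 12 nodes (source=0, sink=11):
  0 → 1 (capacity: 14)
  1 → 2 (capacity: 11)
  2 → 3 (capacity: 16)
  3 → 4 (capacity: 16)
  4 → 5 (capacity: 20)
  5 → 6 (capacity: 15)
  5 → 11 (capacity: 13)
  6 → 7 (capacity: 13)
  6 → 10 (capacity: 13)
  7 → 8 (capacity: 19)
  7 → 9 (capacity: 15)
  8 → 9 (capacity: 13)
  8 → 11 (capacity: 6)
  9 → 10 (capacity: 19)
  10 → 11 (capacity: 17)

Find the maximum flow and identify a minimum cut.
Max flow = 11, Min cut edges: (1,2)

Maximum flow: 11
Minimum cut: (1,2)
Partition: S = [0, 1], T = [2, 3, 4, 5, 6, 7, 8, 9, 10, 11]

Max-flow min-cut theorem verified: both equal 11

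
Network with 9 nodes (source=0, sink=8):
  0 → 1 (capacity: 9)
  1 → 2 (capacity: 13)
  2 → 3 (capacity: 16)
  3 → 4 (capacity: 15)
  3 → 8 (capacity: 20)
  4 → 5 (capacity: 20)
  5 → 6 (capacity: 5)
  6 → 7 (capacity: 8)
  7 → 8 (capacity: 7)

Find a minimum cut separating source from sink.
Min cut value = 9, edges: (0,1)

Min cut value: 9
Partition: S = [0], T = [1, 2, 3, 4, 5, 6, 7, 8]
Cut edges: (0,1)

By max-flow min-cut theorem, max flow = min cut = 9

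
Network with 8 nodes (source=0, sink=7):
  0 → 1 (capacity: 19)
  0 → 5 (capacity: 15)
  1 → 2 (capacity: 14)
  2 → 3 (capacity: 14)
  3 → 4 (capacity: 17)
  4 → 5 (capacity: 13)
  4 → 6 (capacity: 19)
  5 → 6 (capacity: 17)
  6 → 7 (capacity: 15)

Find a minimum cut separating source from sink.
Min cut value = 15, edges: (6,7)

Min cut value: 15
Partition: S = [0, 1, 2, 3, 4, 5, 6], T = [7]
Cut edges: (6,7)

By max-flow min-cut theorem, max flow = min cut = 15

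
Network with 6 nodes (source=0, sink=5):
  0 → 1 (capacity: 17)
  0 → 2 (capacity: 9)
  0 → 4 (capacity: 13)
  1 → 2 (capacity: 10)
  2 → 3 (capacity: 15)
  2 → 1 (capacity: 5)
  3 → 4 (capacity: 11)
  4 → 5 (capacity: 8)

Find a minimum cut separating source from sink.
Min cut value = 8, edges: (4,5)

Min cut value: 8
Partition: S = [0, 1, 2, 3, 4], T = [5]
Cut edges: (4,5)

By max-flow min-cut theorem, max flow = min cut = 8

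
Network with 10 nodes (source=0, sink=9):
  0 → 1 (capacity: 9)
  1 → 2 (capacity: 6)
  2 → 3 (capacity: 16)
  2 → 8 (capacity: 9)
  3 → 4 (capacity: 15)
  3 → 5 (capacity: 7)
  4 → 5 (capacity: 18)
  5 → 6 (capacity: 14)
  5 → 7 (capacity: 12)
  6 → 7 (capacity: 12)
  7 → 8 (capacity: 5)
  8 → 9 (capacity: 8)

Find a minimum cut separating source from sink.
Min cut value = 6, edges: (1,2)

Min cut value: 6
Partition: S = [0, 1], T = [2, 3, 4, 5, 6, 7, 8, 9]
Cut edges: (1,2)

By max-flow min-cut theorem, max flow = min cut = 6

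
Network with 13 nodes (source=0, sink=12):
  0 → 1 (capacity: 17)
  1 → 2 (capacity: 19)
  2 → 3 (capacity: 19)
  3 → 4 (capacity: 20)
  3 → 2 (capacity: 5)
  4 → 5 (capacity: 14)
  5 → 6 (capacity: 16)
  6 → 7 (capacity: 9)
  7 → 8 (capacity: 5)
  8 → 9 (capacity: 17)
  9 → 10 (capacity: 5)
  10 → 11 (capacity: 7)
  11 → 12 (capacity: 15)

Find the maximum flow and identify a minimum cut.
Max flow = 5, Min cut edges: (9,10)

Maximum flow: 5
Minimum cut: (9,10)
Partition: S = [0, 1, 2, 3, 4, 5, 6, 7, 8, 9], T = [10, 11, 12]

Max-flow min-cut theorem verified: both equal 5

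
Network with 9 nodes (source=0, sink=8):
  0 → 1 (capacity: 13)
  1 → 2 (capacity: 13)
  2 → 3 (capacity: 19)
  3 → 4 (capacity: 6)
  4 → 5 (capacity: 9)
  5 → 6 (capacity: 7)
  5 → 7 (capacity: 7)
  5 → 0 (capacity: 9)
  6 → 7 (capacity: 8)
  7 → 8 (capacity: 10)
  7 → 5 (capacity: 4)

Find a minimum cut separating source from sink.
Min cut value = 6, edges: (3,4)

Min cut value: 6
Partition: S = [0, 1, 2, 3], T = [4, 5, 6, 7, 8]
Cut edges: (3,4)

By max-flow min-cut theorem, max flow = min cut = 6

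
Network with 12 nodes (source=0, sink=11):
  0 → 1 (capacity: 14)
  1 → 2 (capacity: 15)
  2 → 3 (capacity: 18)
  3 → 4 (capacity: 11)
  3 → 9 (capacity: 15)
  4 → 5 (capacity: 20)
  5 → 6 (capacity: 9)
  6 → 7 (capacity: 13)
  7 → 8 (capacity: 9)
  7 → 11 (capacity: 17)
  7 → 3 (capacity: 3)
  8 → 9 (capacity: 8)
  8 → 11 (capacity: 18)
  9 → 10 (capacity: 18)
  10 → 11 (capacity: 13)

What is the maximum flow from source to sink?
Maximum flow = 14

Max flow: 14

Flow assignment:
  0 → 1: 14/14
  1 → 2: 14/15
  2 → 3: 14/18
  3 → 4: 1/11
  3 → 9: 13/15
  4 → 5: 1/20
  5 → 6: 1/9
  6 → 7: 1/13
  7 → 11: 1/17
  9 → 10: 13/18
  10 → 11: 13/13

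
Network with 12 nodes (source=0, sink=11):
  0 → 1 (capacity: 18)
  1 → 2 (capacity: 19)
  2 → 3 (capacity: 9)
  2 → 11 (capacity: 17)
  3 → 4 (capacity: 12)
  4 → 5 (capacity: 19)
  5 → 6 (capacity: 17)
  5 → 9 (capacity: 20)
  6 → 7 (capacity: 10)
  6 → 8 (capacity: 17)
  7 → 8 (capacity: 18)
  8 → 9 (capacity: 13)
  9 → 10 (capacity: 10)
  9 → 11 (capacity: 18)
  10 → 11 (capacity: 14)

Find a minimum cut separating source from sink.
Min cut value = 18, edges: (0,1)

Min cut value: 18
Partition: S = [0], T = [1, 2, 3, 4, 5, 6, 7, 8, 9, 10, 11]
Cut edges: (0,1)

By max-flow min-cut theorem, max flow = min cut = 18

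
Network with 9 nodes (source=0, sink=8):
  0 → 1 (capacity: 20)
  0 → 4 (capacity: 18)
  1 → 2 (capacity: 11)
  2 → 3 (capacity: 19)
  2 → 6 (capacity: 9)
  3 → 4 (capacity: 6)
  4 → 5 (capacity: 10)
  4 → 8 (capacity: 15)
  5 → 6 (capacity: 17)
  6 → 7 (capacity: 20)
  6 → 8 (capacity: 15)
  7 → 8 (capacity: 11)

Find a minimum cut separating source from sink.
Min cut value = 29, edges: (0,4), (1,2)

Min cut value: 29
Partition: S = [0, 1], T = [2, 3, 4, 5, 6, 7, 8]
Cut edges: (0,4), (1,2)

By max-flow min-cut theorem, max flow = min cut = 29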